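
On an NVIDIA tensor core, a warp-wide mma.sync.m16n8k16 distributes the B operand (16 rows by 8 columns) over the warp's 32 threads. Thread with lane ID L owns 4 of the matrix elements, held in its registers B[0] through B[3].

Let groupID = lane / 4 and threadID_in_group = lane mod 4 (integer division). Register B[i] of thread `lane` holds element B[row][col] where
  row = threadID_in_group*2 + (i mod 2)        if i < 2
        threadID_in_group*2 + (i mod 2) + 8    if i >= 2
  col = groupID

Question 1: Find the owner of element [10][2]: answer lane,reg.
9,2

c=2→G=2  r=10→rhi=1,T=1,p=0
L=2*4+1=9  i=1*2+0=2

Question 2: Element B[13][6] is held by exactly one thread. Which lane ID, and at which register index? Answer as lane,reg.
c:6=>grp=6  r:13=>rB=1,tig=2,lo=1
L=6*4+2=26  i=1*2+1=3

26,3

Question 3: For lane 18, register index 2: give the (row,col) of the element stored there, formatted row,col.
18: g=4,t=2
[2] (2*2+0+8,4) = (12,4)

12,4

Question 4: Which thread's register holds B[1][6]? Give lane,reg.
24,1

c=6→G=6  r=1→rhi=0,T=0,p=1
L=6*4+0=24  i=0*2+1=1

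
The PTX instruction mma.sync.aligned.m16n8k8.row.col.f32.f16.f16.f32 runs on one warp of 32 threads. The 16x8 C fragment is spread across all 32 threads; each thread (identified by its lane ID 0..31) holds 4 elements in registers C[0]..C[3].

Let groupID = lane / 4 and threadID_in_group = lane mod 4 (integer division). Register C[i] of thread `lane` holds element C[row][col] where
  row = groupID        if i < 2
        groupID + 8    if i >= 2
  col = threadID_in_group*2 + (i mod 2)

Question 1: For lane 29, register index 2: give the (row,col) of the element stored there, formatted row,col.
lane 29: gr=7 (29/4), th=1 (29%4)
i=2: r=7+8=15, c=1*2+0=2

15,2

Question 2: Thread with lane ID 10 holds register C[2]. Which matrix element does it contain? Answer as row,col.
L=10->gid=10>>2=2, tid=10&3=2
[2]->row 2+8=10  col 2·2+0=4

10,4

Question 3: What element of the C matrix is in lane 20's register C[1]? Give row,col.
5,1

L=20⇒gr=20>>2=5, th=20&3=0
[1]⇒row 5+0=5  col 0·2+1=1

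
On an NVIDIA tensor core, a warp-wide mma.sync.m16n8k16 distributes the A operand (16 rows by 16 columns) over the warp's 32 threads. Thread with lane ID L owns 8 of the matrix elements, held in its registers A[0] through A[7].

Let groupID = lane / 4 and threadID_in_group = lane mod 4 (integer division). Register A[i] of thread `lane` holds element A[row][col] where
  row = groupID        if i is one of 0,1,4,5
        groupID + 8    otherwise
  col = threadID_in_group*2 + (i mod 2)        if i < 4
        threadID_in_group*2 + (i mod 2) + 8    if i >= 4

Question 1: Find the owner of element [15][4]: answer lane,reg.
r:15=>grp=7,rB=1  c:4=>cB=0,tig=2,lo=0
L=7*4+2=30  i=0*4+1*2+0=2

30,2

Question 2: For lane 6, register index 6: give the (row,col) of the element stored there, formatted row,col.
9,12

L=6->gid=6>>2=1, tid=6&3=2
[6]->row 1+8=9  col 2·2+0+8=12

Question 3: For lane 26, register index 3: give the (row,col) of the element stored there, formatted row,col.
L=26->g=26>>2=6, t=26&3=2
[3]->row 6+8=14  col 2·2+1+0=5

14,5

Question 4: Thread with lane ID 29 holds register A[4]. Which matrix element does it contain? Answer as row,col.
7,10

lane 29->29/4=7, 29 mod 4=1
i=4  r:7+0->7  c:2·1+0+8->10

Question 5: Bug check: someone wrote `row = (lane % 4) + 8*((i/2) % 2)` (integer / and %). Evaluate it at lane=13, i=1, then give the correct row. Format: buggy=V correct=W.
`(lane % 4) + 8*((i/2) % 2)`[13,1]⇒1
L=13⇒gr=13>>2=3, th=13&3=1
[1]⇒row 3+0=3  col 1·2+1+0=3
row: 1 vs 3

buggy=1 correct=3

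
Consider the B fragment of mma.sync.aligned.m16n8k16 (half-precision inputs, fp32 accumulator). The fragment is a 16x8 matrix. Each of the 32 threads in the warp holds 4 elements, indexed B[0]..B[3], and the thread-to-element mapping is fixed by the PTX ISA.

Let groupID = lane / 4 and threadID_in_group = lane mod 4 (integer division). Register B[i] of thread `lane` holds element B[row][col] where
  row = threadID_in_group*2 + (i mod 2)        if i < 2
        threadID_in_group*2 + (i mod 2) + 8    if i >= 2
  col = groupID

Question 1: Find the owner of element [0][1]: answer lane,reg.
c=1⇒gr=1  r=0⇒Rb=0,th=0,odd=0
L=1*4+0=4  i=0*2+0=0

4,0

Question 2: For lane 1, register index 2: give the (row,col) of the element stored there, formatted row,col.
lane 1=>1/4=0, 1 mod 4=1
i=2  r:2·1+0+8=>10  c:0

10,0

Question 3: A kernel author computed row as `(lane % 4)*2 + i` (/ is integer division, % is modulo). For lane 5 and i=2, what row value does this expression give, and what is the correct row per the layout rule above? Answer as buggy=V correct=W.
`(lane % 4)*2 + i`[5,2]->4
L=5->g=5>>2=1, t=5&3=1
[2]->row 1·2+0+8=10  col g=1
row: 4 vs 10

buggy=4 correct=10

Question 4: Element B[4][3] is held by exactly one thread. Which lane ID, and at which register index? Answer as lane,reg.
c: 3->gid=3  r: 4->r8=0,tid=2,i&1=0
L=3*4+2=14  i=0*2+0=0

14,0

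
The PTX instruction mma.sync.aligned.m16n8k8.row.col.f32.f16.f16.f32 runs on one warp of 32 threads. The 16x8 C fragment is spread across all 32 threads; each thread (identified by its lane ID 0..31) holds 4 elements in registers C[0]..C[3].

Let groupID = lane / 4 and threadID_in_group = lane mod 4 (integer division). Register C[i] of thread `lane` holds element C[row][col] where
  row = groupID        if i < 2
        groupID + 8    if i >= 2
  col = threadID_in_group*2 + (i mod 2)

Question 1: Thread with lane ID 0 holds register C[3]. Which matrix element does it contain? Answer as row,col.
8,1

lane 0: gr=0 (0/4), th=0 (0%4)
i=3: r=0+8=8, c=0*2+1=1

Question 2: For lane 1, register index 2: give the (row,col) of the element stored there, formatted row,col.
8,2

lane 1: gid=0 (1/4), tid=1 (1%4)
i=2: r=0+8=8, c=1*2+0=2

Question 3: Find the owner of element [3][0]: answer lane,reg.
r: 3->gid=3,r8=0  c: 0->tid=0,i&1=0
L=3*4+0=12  i=0*2+0=0

12,0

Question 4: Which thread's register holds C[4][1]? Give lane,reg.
r: 4->gid=4,r8=0  c: 1->tid=0,i&1=1
L=4*4+0=16  i=0*2+1=1

16,1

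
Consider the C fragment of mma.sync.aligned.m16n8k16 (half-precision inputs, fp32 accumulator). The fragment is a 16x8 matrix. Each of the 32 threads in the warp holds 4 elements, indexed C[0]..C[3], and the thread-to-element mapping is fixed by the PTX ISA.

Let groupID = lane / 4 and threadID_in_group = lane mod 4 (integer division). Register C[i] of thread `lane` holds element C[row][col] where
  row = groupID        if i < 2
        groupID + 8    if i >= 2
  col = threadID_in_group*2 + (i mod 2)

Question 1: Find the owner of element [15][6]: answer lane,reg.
31,2

r=15⇒gr=7,Rb=1  c=6⇒th=3,odd=0
L=7*4+3=31  i=1*2+0=2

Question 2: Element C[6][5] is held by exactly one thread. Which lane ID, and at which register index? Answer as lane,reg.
r: 6->gid=6,r8=0  c: 5->tid=2,i&1=1
L=6*4+2=26  i=0*2+1=1

26,1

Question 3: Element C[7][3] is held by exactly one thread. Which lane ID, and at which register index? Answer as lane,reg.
29,1

r=7→G=7,rhi=0  c=3→T=1,p=1
L=7*4+1=29  i=0*2+1=1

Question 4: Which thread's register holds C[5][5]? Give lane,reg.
r=5⇒gr=5,Rb=0  c=5⇒th=2,odd=1
L=5*4+2=22  i=0*2+1=1

22,1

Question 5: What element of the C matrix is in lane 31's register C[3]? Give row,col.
15,7

lane 31->31/4=7, 31 mod 4=3
i=3  r:7+8->15  c:2·3+1->7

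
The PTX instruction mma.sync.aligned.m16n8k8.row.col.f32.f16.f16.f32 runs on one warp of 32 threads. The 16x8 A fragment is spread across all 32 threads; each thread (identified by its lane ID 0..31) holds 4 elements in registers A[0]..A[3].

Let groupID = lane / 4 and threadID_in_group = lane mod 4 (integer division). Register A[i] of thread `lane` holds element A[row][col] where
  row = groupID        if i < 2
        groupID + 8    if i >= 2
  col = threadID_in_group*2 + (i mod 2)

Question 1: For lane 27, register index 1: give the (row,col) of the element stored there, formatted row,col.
L=27→G=27>>2=6, T=27&3=3
[1]→row 6+0=6  col 3·2+1=7

6,7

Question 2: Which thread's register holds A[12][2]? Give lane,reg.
17,2

r=12⇒gr=4,Rb=1  c=2⇒th=1,odd=0
L=4*4+1=17  i=1*2+0=2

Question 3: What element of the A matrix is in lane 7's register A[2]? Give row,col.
9,6

7: gid=1,tid=3
[2] (1+8,3*2+0) = (9,6)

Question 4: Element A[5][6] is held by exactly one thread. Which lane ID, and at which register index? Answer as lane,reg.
r: 5->gid=5,r8=0  c: 6->tid=3,i&1=0
L=5*4+3=23  i=0*2+0=0

23,0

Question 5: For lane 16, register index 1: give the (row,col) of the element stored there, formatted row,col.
lane 16⇒16/4=4, 16 mod 4=0
i=1  r:4+0⇒4  c:2·0+1⇒1

4,1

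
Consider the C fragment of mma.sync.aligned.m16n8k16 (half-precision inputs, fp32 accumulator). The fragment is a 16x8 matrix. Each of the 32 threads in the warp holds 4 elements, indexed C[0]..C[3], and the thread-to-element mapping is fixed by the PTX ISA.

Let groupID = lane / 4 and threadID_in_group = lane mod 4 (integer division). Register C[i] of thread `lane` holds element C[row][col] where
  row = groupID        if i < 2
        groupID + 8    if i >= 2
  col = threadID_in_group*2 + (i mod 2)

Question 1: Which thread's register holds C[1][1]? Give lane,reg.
r=1->g=1,rb=0  c=1->t=0,b0=1
L=1*4+0=4  i=0*2+1=1

4,1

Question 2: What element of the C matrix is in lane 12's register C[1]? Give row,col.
L=12⇒gr=12>>2=3, th=12&3=0
[1]⇒row 3+0=3  col 0·2+1=1

3,1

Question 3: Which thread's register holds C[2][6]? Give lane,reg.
r:2=>grp=2,rB=0  c:6=>tig=3,lo=0
L=2*4+3=11  i=0*2+0=0

11,0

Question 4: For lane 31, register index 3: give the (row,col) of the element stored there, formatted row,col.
15,7

lane 31->31/4=7, 31 mod 4=3
i=3  r:7+8->15  c:2·3+1->7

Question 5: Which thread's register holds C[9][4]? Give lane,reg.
r:9=>grp=1,rB=1  c:4=>tig=2,lo=0
L=1*4+2=6  i=1*2+0=2

6,2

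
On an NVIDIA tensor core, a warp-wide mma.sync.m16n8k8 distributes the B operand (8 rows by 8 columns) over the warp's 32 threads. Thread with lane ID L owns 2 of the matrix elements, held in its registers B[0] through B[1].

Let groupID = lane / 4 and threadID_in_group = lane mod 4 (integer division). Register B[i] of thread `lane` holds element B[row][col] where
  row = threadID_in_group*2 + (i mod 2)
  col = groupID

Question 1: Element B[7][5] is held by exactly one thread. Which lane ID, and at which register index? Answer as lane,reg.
23,1

c=5⇒gr=5  r=7⇒th=3,odd=1
L=5*4+3=23  i=1=1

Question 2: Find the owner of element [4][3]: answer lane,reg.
c: 3->gid=3  r: 4->tid=2,i&1=0
L=3*4+2=14  i=0=0

14,0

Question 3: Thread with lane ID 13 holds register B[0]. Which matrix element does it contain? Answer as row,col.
lane 13: grp=3 (13/4), tig=1 (13%4)
i=0: r=1*2+0=2, c=grp=3

2,3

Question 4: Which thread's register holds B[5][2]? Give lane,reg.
10,1

c=2->g=2  r=5->t=2,b0=1
L=2*4+2=10  i=1=1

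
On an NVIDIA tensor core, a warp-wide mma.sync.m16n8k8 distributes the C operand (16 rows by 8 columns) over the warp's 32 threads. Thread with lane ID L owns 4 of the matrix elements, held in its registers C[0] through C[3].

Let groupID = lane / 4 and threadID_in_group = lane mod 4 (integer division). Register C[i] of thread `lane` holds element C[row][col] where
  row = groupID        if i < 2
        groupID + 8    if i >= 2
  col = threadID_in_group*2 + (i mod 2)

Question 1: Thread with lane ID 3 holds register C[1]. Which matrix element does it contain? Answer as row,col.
3: gid=0,tid=3
[1] (0+0,3*2+1) = (0,7)

0,7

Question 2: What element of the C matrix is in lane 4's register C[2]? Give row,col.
4: gid=1,tid=0
[2] (1+8,0*2+0) = (9,0)

9,0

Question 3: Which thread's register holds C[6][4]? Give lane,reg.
r=6→G=6,rhi=0  c=4→T=2,p=0
L=6*4+2=26  i=0*2+0=0

26,0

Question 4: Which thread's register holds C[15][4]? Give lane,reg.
30,2

r=15⇒gr=7,Rb=1  c=4⇒th=2,odd=0
L=7*4+2=30  i=1*2+0=2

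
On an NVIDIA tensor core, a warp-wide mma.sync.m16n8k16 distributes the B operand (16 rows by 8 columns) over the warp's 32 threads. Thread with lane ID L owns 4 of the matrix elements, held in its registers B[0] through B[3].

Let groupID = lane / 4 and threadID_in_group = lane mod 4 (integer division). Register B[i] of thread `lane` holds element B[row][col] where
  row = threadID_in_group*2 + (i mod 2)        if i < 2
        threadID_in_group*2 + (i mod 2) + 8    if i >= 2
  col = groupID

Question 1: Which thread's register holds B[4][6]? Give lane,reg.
26,0

c=6->g=6  r=4->rb=0,t=2,b0=0
L=6*4+2=26  i=0*2+0=0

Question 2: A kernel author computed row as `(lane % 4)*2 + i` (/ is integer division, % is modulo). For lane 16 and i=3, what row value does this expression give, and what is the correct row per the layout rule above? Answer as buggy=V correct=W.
`(lane % 4)*2 + i`[16,3]→3
L=16→G=16>>2=4, T=16&3=0
[3]→row 0·2+1+8=9  col G=4
row: 3 vs 9

buggy=3 correct=9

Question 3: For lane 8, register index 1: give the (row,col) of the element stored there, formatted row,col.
1,2

8: gid=2,tid=0
[1] (0*2+1+0,2) = (1,2)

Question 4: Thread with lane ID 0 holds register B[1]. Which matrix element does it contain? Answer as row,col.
0: g=0,t=0
[1] (0*2+1+0,0) = (1,0)

1,0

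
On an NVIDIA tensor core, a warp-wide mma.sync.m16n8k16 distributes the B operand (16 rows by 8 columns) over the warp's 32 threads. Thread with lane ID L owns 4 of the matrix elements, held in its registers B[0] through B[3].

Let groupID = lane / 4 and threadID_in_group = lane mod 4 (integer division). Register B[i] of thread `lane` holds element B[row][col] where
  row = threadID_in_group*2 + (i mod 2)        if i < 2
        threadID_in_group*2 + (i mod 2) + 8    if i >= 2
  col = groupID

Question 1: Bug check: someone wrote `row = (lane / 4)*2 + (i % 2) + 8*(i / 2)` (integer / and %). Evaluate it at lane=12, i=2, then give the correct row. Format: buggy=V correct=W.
`(lane / 4)*2 + (i % 2) + 8*(i / 2)`[12,2]→14
lane 12: G=3 (12/4), T=0 (12%4)
i=2: r=0*2+0+8=8, c=G=3
row: 14 vs 8

buggy=14 correct=8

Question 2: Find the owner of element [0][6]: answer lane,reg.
c:6=>grp=6  r:0=>rB=0,tig=0,lo=0
L=6*4+0=24  i=0*2+0=0

24,0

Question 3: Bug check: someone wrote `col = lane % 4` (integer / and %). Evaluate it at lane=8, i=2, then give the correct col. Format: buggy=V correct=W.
`lane % 4`[8,2]->0
8: g=2,t=0
[2] (0*2+0+8,2) = (8,2)
col: 0 vs 2

buggy=0 correct=2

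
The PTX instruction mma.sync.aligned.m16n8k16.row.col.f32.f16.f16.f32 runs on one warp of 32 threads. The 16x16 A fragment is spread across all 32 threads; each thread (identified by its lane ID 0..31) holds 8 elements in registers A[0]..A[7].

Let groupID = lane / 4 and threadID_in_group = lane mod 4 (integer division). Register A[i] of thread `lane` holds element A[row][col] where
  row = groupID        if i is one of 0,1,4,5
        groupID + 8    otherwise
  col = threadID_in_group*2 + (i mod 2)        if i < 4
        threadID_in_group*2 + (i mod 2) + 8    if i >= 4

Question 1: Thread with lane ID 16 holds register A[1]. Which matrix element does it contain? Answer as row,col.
4,1

16: G=4,T=0
[1] (4+0,0*2+1+0) = (4,1)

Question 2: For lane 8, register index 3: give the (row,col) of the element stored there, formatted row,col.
10,1

8: G=2,T=0
[3] (2+8,0*2+1+0) = (10,1)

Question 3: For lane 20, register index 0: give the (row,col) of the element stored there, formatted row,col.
5,0

lane 20: gr=5 (20/4), th=0 (20%4)
i=0: r=5+0=5, c=0*2+0+0=0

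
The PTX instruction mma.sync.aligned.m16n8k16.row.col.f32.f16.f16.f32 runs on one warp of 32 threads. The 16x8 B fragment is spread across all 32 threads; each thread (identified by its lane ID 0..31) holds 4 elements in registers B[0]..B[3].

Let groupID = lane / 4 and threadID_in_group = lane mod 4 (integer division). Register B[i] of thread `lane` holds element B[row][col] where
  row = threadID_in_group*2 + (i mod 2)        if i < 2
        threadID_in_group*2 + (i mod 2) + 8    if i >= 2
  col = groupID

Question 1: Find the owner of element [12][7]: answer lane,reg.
30,2

c=7->g=7  r=12->rb=1,t=2,b0=0
L=7*4+2=30  i=1*2+0=2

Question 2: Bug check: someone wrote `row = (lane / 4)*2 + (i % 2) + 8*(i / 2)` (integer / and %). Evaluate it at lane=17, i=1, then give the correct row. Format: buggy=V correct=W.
buggy=9 correct=3

`(lane / 4)*2 + (i % 2) + 8*(i / 2)`[17,1]->9
lane 17->17/4=4, 17 mod 4=1
i=1  r:2·1+1+0->3  c:4
row: 9 vs 3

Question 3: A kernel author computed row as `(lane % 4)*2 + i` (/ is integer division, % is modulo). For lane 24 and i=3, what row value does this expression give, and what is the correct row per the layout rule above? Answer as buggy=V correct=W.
`(lane % 4)*2 + i`[24,3]->3
lane 24: gid=6 (24/4), tid=0 (24%4)
i=3: r=0*2+1+8=9, c=gid=6
row: 3 vs 9

buggy=3 correct=9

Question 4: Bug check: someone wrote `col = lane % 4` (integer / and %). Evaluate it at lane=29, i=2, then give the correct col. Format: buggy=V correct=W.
buggy=1 correct=7

`lane % 4`[29,2]⇒1
29: gr=7,th=1
[2] (1*2+0+8,7) = (10,7)
col: 1 vs 7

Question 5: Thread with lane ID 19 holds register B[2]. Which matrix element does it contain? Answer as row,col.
L=19⇒gr=19>>2=4, th=19&3=3
[2]⇒row 3·2+0+8=14  col gr=4

14,4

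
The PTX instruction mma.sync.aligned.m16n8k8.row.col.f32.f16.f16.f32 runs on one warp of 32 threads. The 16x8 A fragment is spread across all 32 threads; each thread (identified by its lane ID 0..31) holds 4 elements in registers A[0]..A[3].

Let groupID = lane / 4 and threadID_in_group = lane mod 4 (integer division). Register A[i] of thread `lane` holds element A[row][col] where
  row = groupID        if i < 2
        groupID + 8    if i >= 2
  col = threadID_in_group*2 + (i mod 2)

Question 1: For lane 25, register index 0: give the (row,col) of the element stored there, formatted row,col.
6,2

lane 25: g=6 (25/4), t=1 (25%4)
i=0: r=6+0=6, c=1*2+0=2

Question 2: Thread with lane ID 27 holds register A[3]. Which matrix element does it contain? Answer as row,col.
lane 27->27/4=6, 27 mod 4=3
i=3  r:6+8->14  c:2·3+1->7

14,7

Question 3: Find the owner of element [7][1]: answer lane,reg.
28,1

r=7→G=7,rhi=0  c=1→T=0,p=1
L=7*4+0=28  i=0*2+1=1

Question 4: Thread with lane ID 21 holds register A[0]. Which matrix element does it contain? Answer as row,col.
L=21->g=21>>2=5, t=21&3=1
[0]->row 5+0=5  col 1·2+0=2

5,2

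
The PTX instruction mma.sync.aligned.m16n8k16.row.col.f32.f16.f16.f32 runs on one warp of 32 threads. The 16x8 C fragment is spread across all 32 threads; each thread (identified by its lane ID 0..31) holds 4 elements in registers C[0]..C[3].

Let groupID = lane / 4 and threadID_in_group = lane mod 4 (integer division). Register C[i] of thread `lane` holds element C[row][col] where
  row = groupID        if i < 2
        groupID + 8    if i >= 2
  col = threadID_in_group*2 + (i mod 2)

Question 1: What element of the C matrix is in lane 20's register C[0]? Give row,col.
5,0

lane 20⇒20/4=5, 20 mod 4=0
i=0  r:5+0⇒5  c:2·0+0⇒0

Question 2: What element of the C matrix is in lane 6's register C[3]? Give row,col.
9,5

6: gid=1,tid=2
[3] (1+8,2*2+1) = (9,5)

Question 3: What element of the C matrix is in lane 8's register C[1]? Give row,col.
lane 8: g=2 (8/4), t=0 (8%4)
i=1: r=2+0=2, c=0*2+1=1

2,1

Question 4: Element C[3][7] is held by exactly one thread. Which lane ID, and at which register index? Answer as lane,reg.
r:3=>grp=3,rB=0  c:7=>tig=3,lo=1
L=3*4+3=15  i=0*2+1=1

15,1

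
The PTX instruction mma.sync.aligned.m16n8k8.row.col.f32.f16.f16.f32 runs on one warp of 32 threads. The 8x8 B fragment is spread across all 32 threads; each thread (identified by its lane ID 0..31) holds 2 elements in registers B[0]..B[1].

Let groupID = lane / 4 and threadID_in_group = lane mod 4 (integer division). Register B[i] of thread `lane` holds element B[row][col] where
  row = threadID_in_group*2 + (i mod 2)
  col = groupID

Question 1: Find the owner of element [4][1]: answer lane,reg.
6,0

c:1=>grp=1  r:4=>tig=2,lo=0
L=1*4+2=6  i=0=0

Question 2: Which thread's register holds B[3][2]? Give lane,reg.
9,1

c=2→G=2  r=3→T=1,p=1
L=2*4+1=9  i=1=1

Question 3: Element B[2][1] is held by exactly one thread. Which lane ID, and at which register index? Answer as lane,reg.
c=1->g=1  r=2->t=1,b0=0
L=1*4+1=5  i=0=0

5,0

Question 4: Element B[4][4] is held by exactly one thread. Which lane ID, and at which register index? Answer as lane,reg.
c=4→G=4  r=4→T=2,p=0
L=4*4+2=18  i=0=0

18,0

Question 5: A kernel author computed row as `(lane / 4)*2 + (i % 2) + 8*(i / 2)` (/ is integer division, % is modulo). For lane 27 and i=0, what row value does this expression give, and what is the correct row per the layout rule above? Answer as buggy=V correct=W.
buggy=12 correct=6

`(lane / 4)*2 + (i % 2) + 8*(i / 2)`[27,0]->12
lane 27->27/4=6, 27 mod 4=3
i=0  r:2·3+0->6  c:6
row: 12 vs 6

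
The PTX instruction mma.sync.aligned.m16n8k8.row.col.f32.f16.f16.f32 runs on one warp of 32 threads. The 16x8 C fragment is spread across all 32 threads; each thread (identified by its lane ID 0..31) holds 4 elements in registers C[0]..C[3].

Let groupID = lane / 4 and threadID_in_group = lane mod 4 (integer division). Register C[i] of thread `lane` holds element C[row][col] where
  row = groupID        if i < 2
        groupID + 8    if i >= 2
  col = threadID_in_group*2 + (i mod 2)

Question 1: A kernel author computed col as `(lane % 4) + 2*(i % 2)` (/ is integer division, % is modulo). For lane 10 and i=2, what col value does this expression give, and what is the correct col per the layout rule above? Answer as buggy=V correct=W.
buggy=2 correct=4

`(lane % 4) + 2*(i % 2)`[10,2]→2
lane 10: G=2 (10/4), T=2 (10%4)
i=2: r=2+8=10, c=2*2+0=4
col: 2 vs 4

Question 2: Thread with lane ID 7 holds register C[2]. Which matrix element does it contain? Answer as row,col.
9,6

lane 7->7/4=1, 7 mod 4=3
i=2  r:1+8->9  c:2·3+0->6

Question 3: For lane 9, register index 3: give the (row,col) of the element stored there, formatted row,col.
10,3

9: g=2,t=1
[3] (2+8,1*2+1) = (10,3)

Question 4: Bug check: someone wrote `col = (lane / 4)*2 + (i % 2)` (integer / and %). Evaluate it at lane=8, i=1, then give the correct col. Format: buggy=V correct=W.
buggy=5 correct=1

`(lane / 4)*2 + (i % 2)`[8,1]=>5
8: grp=2,tig=0
[1] (2+0,0*2+1) = (2,1)
col: 5 vs 1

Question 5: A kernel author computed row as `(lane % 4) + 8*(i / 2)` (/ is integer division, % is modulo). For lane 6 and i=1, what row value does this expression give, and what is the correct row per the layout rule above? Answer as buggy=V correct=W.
buggy=2 correct=1

`(lane % 4) + 8*(i / 2)`[6,1]⇒2
lane 6: gr=1 (6/4), th=2 (6%4)
i=1: r=1+0=1, c=2*2+1=5
row: 2 vs 1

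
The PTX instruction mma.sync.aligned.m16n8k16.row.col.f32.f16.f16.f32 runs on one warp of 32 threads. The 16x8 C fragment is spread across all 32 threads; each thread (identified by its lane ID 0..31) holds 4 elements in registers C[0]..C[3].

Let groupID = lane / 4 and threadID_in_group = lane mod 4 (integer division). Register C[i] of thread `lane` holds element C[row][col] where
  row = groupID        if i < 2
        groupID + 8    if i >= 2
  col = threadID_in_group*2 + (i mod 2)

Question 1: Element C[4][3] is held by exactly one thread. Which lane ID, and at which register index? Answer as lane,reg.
r: 4->gid=4,r8=0  c: 3->tid=1,i&1=1
L=4*4+1=17  i=0*2+1=1

17,1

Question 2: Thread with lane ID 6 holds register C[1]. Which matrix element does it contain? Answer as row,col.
6: G=1,T=2
[1] (1+0,2*2+1) = (1,5)

1,5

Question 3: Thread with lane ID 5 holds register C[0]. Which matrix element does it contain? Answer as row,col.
1,2

5: G=1,T=1
[0] (1+0,1*2+0) = (1,2)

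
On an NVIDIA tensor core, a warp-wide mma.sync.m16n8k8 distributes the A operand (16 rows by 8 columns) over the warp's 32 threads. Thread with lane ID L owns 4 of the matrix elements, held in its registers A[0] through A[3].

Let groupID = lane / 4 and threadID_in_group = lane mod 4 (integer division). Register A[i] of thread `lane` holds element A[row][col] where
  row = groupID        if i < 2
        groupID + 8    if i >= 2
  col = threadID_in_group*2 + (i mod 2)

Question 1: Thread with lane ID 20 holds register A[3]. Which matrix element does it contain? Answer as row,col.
13,1

lane 20->20/4=5, 20 mod 4=0
i=3  r:5+8->13  c:2·0+1->1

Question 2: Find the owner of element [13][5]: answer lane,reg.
r=13⇒gr=5,Rb=1  c=5⇒th=2,odd=1
L=5*4+2=22  i=1*2+1=3

22,3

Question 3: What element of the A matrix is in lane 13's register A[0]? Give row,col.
lane 13=>13/4=3, 13 mod 4=1
i=0  r:3+0=>3  c:2·1+0=>2

3,2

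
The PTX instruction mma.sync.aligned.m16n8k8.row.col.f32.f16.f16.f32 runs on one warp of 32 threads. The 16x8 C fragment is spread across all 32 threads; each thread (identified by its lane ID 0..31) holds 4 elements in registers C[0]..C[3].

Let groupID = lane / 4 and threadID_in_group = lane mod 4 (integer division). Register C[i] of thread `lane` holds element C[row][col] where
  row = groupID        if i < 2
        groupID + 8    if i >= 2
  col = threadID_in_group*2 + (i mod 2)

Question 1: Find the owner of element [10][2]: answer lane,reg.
9,2

r=10⇒gr=2,Rb=1  c=2⇒th=1,odd=0
L=2*4+1=9  i=1*2+0=2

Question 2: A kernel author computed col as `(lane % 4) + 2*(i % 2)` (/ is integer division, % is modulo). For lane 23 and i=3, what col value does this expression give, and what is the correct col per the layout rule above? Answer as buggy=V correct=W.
`(lane % 4) + 2*(i % 2)`[23,3]=>5
L=23=>grp=23>>2=5, tig=23&3=3
[3]=>row 5+8=13  col 3·2+1=7
col: 5 vs 7

buggy=5 correct=7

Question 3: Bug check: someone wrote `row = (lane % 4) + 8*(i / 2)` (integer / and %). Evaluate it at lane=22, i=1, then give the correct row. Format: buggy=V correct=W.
buggy=2 correct=5

`(lane % 4) + 8*(i / 2)`[22,1]→2
lane 22: G=5 (22/4), T=2 (22%4)
i=1: r=5+0=5, c=2*2+1=5
row: 2 vs 5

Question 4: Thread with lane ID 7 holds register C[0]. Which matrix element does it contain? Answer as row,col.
1,6

L=7⇒gr=7>>2=1, th=7&3=3
[0]⇒row 1+0=1  col 3·2+0=6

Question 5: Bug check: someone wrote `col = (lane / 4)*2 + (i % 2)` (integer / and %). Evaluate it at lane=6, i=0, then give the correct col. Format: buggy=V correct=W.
`(lane / 4)*2 + (i % 2)`[6,0]→2
L=6→G=6>>2=1, T=6&3=2
[0]→row 1+0=1  col 2·2+0=4
col: 2 vs 4

buggy=2 correct=4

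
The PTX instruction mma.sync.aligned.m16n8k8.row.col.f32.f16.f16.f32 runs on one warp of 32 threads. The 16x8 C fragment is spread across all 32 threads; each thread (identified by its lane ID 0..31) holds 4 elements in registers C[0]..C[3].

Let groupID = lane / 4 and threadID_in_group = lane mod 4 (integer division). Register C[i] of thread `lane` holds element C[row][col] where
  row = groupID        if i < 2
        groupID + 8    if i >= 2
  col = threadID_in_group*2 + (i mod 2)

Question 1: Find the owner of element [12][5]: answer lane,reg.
18,3

r=12⇒gr=4,Rb=1  c=5⇒th=2,odd=1
L=4*4+2=18  i=1*2+1=3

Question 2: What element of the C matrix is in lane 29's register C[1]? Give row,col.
29: gr=7,th=1
[1] (7+0,1*2+1) = (7,3)

7,3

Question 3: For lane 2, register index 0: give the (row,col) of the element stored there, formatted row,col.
lane 2: g=0 (2/4), t=2 (2%4)
i=0: r=0+0=0, c=2*2+0=4

0,4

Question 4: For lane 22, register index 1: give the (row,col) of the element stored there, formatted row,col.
5,5

22: g=5,t=2
[1] (5+0,2*2+1) = (5,5)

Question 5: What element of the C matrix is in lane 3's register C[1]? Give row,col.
L=3⇒gr=3>>2=0, th=3&3=3
[1]⇒row 0+0=0  col 3·2+1=7

0,7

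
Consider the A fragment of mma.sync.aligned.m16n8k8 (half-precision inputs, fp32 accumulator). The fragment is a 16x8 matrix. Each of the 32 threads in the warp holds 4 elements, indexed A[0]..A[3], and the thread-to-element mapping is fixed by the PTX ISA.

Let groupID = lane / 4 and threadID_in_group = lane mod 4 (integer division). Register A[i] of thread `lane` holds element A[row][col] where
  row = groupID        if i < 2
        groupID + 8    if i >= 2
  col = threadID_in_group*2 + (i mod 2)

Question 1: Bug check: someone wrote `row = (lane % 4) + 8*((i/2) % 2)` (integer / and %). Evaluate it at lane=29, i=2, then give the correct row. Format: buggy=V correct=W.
`(lane % 4) + 8*((i/2) % 2)`[29,2]→9
lane 29: G=7 (29/4), T=1 (29%4)
i=2: r=7+8=15, c=1*2+0=2
row: 9 vs 15

buggy=9 correct=15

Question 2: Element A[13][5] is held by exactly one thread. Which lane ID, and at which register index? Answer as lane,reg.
22,3

r=13->g=5,rb=1  c=5->t=2,b0=1
L=5*4+2=22  i=1*2+1=3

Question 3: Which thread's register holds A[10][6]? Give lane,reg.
11,2

r=10⇒gr=2,Rb=1  c=6⇒th=3,odd=0
L=2*4+3=11  i=1*2+0=2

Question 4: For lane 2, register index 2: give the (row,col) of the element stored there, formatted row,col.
lane 2: g=0 (2/4), t=2 (2%4)
i=2: r=0+8=8, c=2*2+0=4

8,4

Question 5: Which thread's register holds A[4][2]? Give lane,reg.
17,0

r=4⇒gr=4,Rb=0  c=2⇒th=1,odd=0
L=4*4+1=17  i=0*2+0=0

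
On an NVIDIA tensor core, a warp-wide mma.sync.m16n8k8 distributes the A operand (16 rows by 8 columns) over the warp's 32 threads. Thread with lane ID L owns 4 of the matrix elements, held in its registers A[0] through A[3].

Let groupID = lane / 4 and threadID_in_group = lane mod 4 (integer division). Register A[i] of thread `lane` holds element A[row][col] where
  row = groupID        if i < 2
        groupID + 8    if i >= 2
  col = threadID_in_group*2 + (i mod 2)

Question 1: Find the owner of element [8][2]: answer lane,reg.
1,2

r=8→G=0,rhi=1  c=2→T=1,p=0
L=0*4+1=1  i=1*2+0=2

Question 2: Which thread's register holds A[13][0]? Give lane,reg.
r=13⇒gr=5,Rb=1  c=0⇒th=0,odd=0
L=5*4+0=20  i=1*2+0=2

20,2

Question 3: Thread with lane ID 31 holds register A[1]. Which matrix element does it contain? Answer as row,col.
31: gid=7,tid=3
[1] (7+0,3*2+1) = (7,7)

7,7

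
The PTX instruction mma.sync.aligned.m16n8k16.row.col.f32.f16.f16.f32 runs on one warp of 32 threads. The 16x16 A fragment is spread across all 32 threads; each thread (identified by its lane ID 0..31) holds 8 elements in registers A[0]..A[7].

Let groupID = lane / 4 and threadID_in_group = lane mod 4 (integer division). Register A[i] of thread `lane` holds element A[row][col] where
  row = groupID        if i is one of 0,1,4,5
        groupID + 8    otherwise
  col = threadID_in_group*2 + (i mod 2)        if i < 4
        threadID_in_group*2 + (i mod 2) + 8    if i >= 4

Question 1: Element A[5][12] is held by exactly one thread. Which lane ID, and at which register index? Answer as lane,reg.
r=5→G=5,rhi=0  c=12→chi=1,T=2,p=0
L=5*4+2=22  i=1*4+0*2+0=4

22,4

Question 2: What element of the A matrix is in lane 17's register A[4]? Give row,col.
17: gid=4,tid=1
[4] (4+0,1*2+0+8) = (4,10)

4,10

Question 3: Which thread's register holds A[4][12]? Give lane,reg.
r=4→G=4,rhi=0  c=12→chi=1,T=2,p=0
L=4*4+2=18  i=1*4+0*2+0=4

18,4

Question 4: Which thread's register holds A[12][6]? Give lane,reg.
r=12⇒gr=4,Rb=1  c=6⇒Cb=0,th=3,odd=0
L=4*4+3=19  i=0*4+1*2+0=2

19,2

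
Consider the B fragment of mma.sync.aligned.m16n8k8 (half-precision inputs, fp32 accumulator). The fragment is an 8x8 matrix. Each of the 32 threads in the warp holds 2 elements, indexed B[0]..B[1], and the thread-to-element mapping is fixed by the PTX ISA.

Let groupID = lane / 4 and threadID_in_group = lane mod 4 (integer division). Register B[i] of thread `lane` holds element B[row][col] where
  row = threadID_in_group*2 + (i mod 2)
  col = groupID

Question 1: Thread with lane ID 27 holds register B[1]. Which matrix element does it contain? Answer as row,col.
lane 27→27/4=6, 27 mod 4=3
i=1  r:2·3+1→7  c:6

7,6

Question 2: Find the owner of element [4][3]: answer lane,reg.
c:3=>grp=3  r:4=>tig=2,lo=0
L=3*4+2=14  i=0=0

14,0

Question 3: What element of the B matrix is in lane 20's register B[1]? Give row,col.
lane 20: gid=5 (20/4), tid=0 (20%4)
i=1: r=0*2+1=1, c=gid=5

1,5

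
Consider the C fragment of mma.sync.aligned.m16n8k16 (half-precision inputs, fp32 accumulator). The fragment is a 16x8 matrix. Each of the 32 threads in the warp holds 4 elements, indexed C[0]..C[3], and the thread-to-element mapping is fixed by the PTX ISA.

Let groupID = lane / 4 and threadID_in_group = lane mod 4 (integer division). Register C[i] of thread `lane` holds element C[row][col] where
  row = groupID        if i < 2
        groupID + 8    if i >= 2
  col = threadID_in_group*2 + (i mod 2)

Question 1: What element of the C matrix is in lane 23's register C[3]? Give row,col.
13,7

23: grp=5,tig=3
[3] (5+8,3*2+1) = (13,7)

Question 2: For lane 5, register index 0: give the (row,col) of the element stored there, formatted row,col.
lane 5: grp=1 (5/4), tig=1 (5%4)
i=0: r=1+0=1, c=1*2+0=2

1,2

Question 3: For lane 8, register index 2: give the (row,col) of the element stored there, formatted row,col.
lane 8: grp=2 (8/4), tig=0 (8%4)
i=2: r=2+8=10, c=0*2+0=0

10,0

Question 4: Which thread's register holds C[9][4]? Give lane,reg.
6,2

r:9=>grp=1,rB=1  c:4=>tig=2,lo=0
L=1*4+2=6  i=1*2+0=2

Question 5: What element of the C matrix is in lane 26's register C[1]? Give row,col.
lane 26: G=6 (26/4), T=2 (26%4)
i=1: r=6+0=6, c=2*2+1=5

6,5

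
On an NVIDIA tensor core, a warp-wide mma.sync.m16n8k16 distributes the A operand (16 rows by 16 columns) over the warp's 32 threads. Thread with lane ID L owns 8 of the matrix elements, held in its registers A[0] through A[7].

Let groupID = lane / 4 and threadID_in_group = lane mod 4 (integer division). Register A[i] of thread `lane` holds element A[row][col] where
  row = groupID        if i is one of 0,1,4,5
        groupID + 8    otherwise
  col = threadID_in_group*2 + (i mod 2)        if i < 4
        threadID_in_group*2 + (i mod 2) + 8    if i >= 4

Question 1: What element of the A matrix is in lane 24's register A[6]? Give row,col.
14,8

24: grp=6,tig=0
[6] (6+8,0*2+0+8) = (14,8)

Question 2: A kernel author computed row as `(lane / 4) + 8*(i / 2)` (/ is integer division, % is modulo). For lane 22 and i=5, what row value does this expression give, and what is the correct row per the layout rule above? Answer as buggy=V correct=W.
`(lane / 4) + 8*(i / 2)`[22,5]→21
lane 22→22/4=5, 22 mod 4=2
i=5  r:5+0→5  c:2·2+1+8→13
row: 21 vs 5

buggy=21 correct=5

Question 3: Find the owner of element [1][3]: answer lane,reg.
5,1

r: 1->gid=1,r8=0  c: 3->c8=0,tid=1,i&1=1
L=1*4+1=5  i=0*4+0*2+1=1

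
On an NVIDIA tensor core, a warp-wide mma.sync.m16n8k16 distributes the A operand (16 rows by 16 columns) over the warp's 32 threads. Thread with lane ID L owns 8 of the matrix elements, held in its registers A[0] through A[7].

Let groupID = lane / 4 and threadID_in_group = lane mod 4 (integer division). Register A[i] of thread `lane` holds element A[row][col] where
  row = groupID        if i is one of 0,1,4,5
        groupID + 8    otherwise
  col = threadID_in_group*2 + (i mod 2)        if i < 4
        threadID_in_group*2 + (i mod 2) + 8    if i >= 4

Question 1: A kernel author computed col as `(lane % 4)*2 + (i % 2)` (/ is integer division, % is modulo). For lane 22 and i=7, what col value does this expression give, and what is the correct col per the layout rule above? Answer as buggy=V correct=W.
buggy=5 correct=13

`(lane % 4)*2 + (i % 2)`[22,7]->5
lane 22->22/4=5, 22 mod 4=2
i=7  r:5+8->13  c:2·2+1+8->13
col: 5 vs 13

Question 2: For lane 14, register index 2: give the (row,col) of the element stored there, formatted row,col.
11,4

L=14⇒gr=14>>2=3, th=14&3=2
[2]⇒row 3+8=11  col 2·2+0+0=4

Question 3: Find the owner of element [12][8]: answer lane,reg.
16,6

r: 12->gid=4,r8=1  c: 8->c8=1,tid=0,i&1=0
L=4*4+0=16  i=1*4+1*2+0=6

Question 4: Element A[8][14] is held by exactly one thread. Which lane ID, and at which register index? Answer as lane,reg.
r=8⇒gr=0,Rb=1  c=14⇒Cb=1,th=3,odd=0
L=0*4+3=3  i=1*4+1*2+0=6

3,6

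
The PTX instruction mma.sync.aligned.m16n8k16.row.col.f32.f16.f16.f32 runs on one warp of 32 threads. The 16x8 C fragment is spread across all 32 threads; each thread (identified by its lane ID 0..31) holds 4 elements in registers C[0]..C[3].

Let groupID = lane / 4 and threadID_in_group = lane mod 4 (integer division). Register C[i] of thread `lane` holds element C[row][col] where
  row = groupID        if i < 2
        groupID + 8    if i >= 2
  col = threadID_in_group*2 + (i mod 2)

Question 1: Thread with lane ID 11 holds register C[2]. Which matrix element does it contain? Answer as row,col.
lane 11: gid=2 (11/4), tid=3 (11%4)
i=2: r=2+8=10, c=3*2+0=6

10,6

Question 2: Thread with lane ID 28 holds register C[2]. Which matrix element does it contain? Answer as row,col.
L=28→G=28>>2=7, T=28&3=0
[2]→row 7+8=15  col 0·2+0=0

15,0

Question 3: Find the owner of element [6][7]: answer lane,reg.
27,1

r=6→G=6,rhi=0  c=7→T=3,p=1
L=6*4+3=27  i=0*2+1=1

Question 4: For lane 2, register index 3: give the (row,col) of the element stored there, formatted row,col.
lane 2->2/4=0, 2 mod 4=2
i=3  r:0+8->8  c:2·2+1->5

8,5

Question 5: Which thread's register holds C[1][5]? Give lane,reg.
r=1→G=1,rhi=0  c=5→T=2,p=1
L=1*4+2=6  i=0*2+1=1

6,1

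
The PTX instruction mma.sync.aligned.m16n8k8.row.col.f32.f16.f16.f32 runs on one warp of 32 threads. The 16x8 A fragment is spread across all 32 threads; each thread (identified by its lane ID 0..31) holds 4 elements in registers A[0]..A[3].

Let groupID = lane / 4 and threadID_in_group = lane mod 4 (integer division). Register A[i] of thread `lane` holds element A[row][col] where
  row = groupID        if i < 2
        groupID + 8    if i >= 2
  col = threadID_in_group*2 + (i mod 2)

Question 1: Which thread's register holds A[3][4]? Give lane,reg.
r=3→G=3,rhi=0  c=4→T=2,p=0
L=3*4+2=14  i=0*2+0=0

14,0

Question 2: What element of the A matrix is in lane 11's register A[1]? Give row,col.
lane 11=>11/4=2, 11 mod 4=3
i=1  r:2+0=>2  c:2·3+1=>7

2,7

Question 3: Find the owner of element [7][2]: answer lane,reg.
29,0

r=7->g=7,rb=0  c=2->t=1,b0=0
L=7*4+1=29  i=0*2+0=0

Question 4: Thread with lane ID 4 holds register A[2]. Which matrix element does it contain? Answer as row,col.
4: gr=1,th=0
[2] (1+8,0*2+0) = (9,0)

9,0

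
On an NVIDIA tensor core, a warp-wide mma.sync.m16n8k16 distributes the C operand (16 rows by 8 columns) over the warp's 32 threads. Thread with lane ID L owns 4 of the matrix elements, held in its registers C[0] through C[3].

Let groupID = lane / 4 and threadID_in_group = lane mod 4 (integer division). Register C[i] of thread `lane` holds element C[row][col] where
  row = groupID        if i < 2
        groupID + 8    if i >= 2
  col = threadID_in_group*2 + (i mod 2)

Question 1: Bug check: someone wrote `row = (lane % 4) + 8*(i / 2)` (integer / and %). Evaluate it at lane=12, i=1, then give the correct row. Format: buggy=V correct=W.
`(lane % 4) + 8*(i / 2)`[12,1]->0
lane 12: gid=3 (12/4), tid=0 (12%4)
i=1: r=3+0=3, c=0*2+1=1
row: 0 vs 3

buggy=0 correct=3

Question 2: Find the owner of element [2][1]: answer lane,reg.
r=2→G=2,rhi=0  c=1→T=0,p=1
L=2*4+0=8  i=0*2+1=1

8,1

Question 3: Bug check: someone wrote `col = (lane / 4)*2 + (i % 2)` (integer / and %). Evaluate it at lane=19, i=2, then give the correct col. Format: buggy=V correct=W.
`(lane / 4)*2 + (i % 2)`[19,2]→8
lane 19: G=4 (19/4), T=3 (19%4)
i=2: r=4+8=12, c=3*2+0=6
col: 8 vs 6

buggy=8 correct=6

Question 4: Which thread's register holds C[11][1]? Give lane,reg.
r=11⇒gr=3,Rb=1  c=1⇒th=0,odd=1
L=3*4+0=12  i=1*2+1=3

12,3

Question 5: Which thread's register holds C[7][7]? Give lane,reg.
31,1

r:7=>grp=7,rB=0  c:7=>tig=3,lo=1
L=7*4+3=31  i=0*2+1=1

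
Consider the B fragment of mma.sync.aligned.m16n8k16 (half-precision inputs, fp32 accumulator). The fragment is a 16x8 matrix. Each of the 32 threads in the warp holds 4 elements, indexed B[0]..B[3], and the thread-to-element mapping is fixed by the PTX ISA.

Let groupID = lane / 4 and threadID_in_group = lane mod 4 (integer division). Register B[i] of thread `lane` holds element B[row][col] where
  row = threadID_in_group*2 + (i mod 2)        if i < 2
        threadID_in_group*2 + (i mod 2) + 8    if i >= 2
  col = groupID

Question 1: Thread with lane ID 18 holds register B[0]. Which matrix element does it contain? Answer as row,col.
4,4

L=18->g=18>>2=4, t=18&3=2
[0]->row 2·2+0+0=4  col g=4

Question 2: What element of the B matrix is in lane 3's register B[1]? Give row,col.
lane 3->3/4=0, 3 mod 4=3
i=1  r:2·3+1+0->7  c:0

7,0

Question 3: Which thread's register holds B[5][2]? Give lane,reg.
c=2⇒gr=2  r=5⇒Rb=0,th=2,odd=1
L=2*4+2=10  i=0*2+1=1

10,1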